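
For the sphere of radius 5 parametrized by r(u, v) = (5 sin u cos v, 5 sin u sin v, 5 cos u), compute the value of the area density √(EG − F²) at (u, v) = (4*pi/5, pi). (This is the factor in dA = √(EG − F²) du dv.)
√(EG − F²)|_{(4*pi/5, pi)} = 25*sqrt(10 - 2*sqrt(5))/4

E = 25, F = 0, G = 25*sin(u)^2, so EG − F² = 625*sin(u)^2. Taking the positive square root: √(EG − F²) = 25*Abs(sin(u)). At (u, v) = (4*pi/5, pi): 25*sqrt(10 - 2*sqrt(5))/4.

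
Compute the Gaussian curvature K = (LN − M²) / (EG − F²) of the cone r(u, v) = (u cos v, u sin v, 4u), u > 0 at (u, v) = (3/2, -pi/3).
K = 0

Coefficients of the first fundamental form: E = 17, F = 0, G = u^2.
Coefficients of the second fundamental form: L = 0, M = 0, N = 4*sqrt(17)*u^2/(17*Abs(u)).
Assemble K = (LN − M²)/(EG − F²) = 0. At (u, v) = (3/2, -pi/3): K = 0.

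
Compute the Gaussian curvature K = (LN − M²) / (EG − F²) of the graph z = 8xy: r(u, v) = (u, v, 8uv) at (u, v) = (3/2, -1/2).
K = -64/25921

Coefficients of the first fundamental form: E = 64*v^2 + 1, F = 64*u*v, G = 64*u^2 + 1.
Coefficients of the second fundamental form: L = 0, M = 8/sqrt(64*u^2 + 64*v^2 + 1), N = 0.
Assemble K = (LN − M²)/(EG − F²) = -64/(4096*u^4 + 8192*u^2*v^2 + 128*u^2 + 4096*v^4 + 128*v^2 + 1). At (u, v) = (3/2, -1/2): K = -64/25921.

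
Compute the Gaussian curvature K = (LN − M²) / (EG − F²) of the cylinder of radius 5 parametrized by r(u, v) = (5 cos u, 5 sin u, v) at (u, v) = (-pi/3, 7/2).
K = 0

Coefficients of the first fundamental form: E = 25, F = 0, G = 1.
Coefficients of the second fundamental form: L = -5, M = 0, N = 0.
Assemble K = (LN − M²)/(EG − F²) = 0. At (u, v) = (-pi/3, 7/2): K = 0.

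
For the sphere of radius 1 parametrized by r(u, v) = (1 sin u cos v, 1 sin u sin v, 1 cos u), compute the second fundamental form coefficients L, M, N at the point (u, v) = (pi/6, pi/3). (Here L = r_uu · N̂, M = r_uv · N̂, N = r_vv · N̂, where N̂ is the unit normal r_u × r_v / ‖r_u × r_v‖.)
L = -1;  M = 0;  N = -1/4

Compute the unit normal N̂(u, v) = (sin(u)^2*cos(v)/Abs(sin(u)), sin(u)^2*sin(v)/Abs(sin(u)), sin(2*u)/(2*Abs(sin(u)))), and the second partials r_uu, r_uv, r_vv. Take dot products:
  L(u, v) = r_uu · N̂ = -sin(u)/Abs(sin(u)),
  M(u, v) = r_uv · N̂ = 0,
  N(u, v) = r_vv · N̂ = -sin(u)^3/Abs(sin(u)).
Evaluating at (u, v) = (pi/6, pi/3):
  L = -1, M = 0, N = -1/4.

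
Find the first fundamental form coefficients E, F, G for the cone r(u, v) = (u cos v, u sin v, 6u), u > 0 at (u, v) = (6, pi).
E = 37;  F = 0;  G = 36

Partials: r_u = (cos(v), sin(v), 6), r_v = (-u*sin(v), u*cos(v), 0). As functions of (u, v):
  E = r_u · r_u = 37,
  F = r_u · r_v = 0,
  G = r_v · r_v = u^2.
Evaluating at (u, v) = (6, pi): E = 37, F = 0, G = 36.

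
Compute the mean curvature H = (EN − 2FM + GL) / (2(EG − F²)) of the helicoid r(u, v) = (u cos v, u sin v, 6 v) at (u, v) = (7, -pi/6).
H = 0

With E = 1, F = 0, G = u^2 + 36, L = 0, M = -6/sqrt(u^2 + 36), N = 0, assemble
  H = (EN − 2FM + GL) / (2(EG − F²)) = 0.
At (u, v) = (7, -pi/6): H = 0.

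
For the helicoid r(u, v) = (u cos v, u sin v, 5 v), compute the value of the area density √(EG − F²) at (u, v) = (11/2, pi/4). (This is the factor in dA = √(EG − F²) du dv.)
√(EG − F²)|_{(11/2, pi/4)} = sqrt(221)/2

E = 1, F = 0, G = u^2 + 25, so EG − F² = u^2 + 25. Taking the positive square root: √(EG − F²) = sqrt(u^2 + 25). At (u, v) = (11/2, pi/4): sqrt(221)/2.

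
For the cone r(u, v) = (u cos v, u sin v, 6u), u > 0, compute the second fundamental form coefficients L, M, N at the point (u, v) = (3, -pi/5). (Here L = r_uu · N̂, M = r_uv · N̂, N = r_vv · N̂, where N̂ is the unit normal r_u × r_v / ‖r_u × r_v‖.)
L = 0;  M = 0;  N = 18*sqrt(37)/37

Compute the unit normal N̂(u, v) = (-6*sqrt(37)*u*cos(v)/(37*Abs(u)), -6*sqrt(37)*u*sin(v)/(37*Abs(u)), sqrt(37)*u/(37*Abs(u))), and the second partials r_uu, r_uv, r_vv. Take dot products:
  L(u, v) = r_uu · N̂ = 0,
  M(u, v) = r_uv · N̂ = 0,
  N(u, v) = r_vv · N̂ = 6*sqrt(37)*u^2/(37*Abs(u)).
Evaluating at (u, v) = (3, -pi/5):
  L = 0, M = 0, N = 18*sqrt(37)/37.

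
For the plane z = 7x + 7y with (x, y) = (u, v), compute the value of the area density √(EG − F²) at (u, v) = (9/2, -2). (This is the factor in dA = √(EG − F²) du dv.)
√(EG − F²)|_{(9/2, -2)} = 3*sqrt(11)

E = 50, F = 49, G = 50, so EG − F² = 99. Taking the positive square root: √(EG − F²) = 3*sqrt(11). At (u, v) = (9/2, -2): 3*sqrt(11).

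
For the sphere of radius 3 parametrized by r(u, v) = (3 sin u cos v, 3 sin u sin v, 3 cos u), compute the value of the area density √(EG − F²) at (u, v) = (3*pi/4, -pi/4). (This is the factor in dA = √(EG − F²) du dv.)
√(EG − F²)|_{(3*pi/4, -pi/4)} = 9*sqrt(2)/2

E = 9, F = 0, G = 9*sin(u)^2, so EG − F² = 81*sin(u)^2. Taking the positive square root: √(EG − F²) = 9*Abs(sin(u)). At (u, v) = (3*pi/4, -pi/4): 9*sqrt(2)/2.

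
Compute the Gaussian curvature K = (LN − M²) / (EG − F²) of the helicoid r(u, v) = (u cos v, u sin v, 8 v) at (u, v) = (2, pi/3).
K = -4/289

Coefficients of the first fundamental form: E = 1, F = 0, G = u^2 + 64.
Coefficients of the second fundamental form: L = 0, M = -8/sqrt(u^2 + 64), N = 0.
Assemble K = (LN − M²)/(EG − F²) = -64/(u^2 + 64)^2. At (u, v) = (2, pi/3): K = -4/289.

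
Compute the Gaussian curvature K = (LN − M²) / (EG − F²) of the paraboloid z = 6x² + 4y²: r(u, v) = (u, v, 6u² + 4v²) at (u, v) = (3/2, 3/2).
K = 96/219961

Coefficients of the first fundamental form: E = 144*u^2 + 1, F = 96*u*v, G = 64*v^2 + 1.
Coefficients of the second fundamental form: L = 12/sqrt(144*u^2 + 64*v^2 + 1), M = 0, N = 8/sqrt(144*u^2 + 64*v^2 + 1).
Assemble K = (LN − M²)/(EG − F²) = 96/(20736*u^4 + 18432*u^2*v^2 + 288*u^2 + 4096*v^4 + 128*v^2 + 1). At (u, v) = (3/2, 3/2): K = 96/219961.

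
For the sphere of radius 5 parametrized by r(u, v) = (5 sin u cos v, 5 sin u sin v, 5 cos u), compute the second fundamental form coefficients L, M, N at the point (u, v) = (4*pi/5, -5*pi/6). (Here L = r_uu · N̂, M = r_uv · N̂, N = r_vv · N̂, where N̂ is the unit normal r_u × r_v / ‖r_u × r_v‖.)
L = -5;  M = 0;  N = -25/8 + 5*sqrt(5)/8

Compute the unit normal N̂(u, v) = (sin(u)^2*cos(v)/Abs(sin(u)), sin(u)^2*sin(v)/Abs(sin(u)), sin(2*u)/(2*Abs(sin(u)))), and the second partials r_uu, r_uv, r_vv. Take dot products:
  L(u, v) = r_uu · N̂ = -5*sin(u)/Abs(sin(u)),
  M(u, v) = r_uv · N̂ = 0,
  N(u, v) = r_vv · N̂ = -5*sin(u)^3/Abs(sin(u)).
Evaluating at (u, v) = (4*pi/5, -5*pi/6):
  L = -5, M = 0, N = -25/8 + 5*sqrt(5)/8.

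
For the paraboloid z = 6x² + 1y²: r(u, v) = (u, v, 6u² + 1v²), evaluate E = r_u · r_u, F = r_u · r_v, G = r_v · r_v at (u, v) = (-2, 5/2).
E = 577;  F = -120;  G = 26

Partials: r_u = (1, 0, 12*u), r_v = (0, 1, 2*v). As functions of (u, v):
  E = r_u · r_u = 144*u^2 + 1,
  F = r_u · r_v = 24*u*v,
  G = r_v · r_v = 4*v^2 + 1.
Evaluating at (u, v) = (-2, 5/2): E = 577, F = -120, G = 26.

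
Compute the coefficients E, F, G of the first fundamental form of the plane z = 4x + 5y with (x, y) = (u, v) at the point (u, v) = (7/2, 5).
E = 17;  F = 20;  G = 26

Partials: r_u = (1, 0, 4), r_v = (0, 1, 5). As functions of (u, v):
  E = r_u · r_u = 17,
  F = r_u · r_v = 20,
  G = r_v · r_v = 26.
Evaluating at (u, v) = (7/2, 5): E = 17, F = 20, G = 26.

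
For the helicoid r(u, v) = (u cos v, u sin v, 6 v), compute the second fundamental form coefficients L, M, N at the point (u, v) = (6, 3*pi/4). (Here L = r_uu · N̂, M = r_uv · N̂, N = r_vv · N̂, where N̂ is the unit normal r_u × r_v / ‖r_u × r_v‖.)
L = 0;  M = -sqrt(2)/2;  N = 0

Compute the unit normal N̂(u, v) = (6*sin(v)/sqrt(u^2 + 36), -6*cos(v)/sqrt(u^2 + 36), u/sqrt(u^2 + 36)), and the second partials r_uu, r_uv, r_vv. Take dot products:
  L(u, v) = r_uu · N̂ = 0,
  M(u, v) = r_uv · N̂ = -6/sqrt(u^2 + 36),
  N(u, v) = r_vv · N̂ = 0.
Evaluating at (u, v) = (6, 3*pi/4):
  L = 0, M = -sqrt(2)/2, N = 0.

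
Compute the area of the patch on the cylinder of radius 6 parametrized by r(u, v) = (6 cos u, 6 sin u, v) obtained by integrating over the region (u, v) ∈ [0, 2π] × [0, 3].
Area = 36*pi

Area = ∫∫ √(EG − F²) du dv with √(EG − F²) = 6. Integrating over [0, 2π] × [0, 3] gives 36*pi.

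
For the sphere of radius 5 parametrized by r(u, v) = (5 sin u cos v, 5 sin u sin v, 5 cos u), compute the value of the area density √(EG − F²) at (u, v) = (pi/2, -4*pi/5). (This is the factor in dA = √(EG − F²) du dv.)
√(EG − F²)|_{(pi/2, -4*pi/5)} = 25

E = 25, F = 0, G = 25*sin(u)^2, so EG − F² = 625*sin(u)^2. Taking the positive square root: √(EG − F²) = 25*Abs(sin(u)). At (u, v) = (pi/2, -4*pi/5): 25.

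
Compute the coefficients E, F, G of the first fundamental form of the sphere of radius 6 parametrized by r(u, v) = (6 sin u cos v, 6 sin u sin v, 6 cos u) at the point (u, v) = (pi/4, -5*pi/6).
E = 36;  F = 0;  G = 18

Partials: r_u = (6*cos(u)*cos(v), 6*sin(v)*cos(u), -6*sin(u)), r_v = (-6*sin(u)*sin(v), 6*sin(u)*cos(v), 0). As functions of (u, v):
  E = r_u · r_u = 36,
  F = r_u · r_v = 0,
  G = r_v · r_v = 36*sin(u)^2.
Evaluating at (u, v) = (pi/4, -5*pi/6): E = 36, F = 0, G = 18.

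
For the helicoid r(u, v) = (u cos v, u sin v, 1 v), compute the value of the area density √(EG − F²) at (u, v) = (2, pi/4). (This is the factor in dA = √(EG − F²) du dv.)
√(EG − F²)|_{(2, pi/4)} = sqrt(5)

E = 1, F = 0, G = u^2 + 1, so EG − F² = u^2 + 1. Taking the positive square root: √(EG − F²) = sqrt(u^2 + 1). At (u, v) = (2, pi/4): sqrt(5).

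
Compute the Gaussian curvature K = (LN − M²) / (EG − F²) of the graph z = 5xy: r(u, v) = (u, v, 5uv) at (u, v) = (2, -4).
K = -25/251001

Coefficients of the first fundamental form: E = 25*v^2 + 1, F = 25*u*v, G = 25*u^2 + 1.
Coefficients of the second fundamental form: L = 0, M = 5/sqrt(25*u^2 + 25*v^2 + 1), N = 0.
Assemble K = (LN − M²)/(EG − F²) = -25/(625*u^4 + 1250*u^2*v^2 + 50*u^2 + 625*v^4 + 50*v^2 + 1). At (u, v) = (2, -4): K = -25/251001.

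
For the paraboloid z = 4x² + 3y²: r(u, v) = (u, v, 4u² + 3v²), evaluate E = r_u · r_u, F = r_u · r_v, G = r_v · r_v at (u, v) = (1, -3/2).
E = 65;  F = -72;  G = 82

Partials: r_u = (1, 0, 8*u), r_v = (0, 1, 6*v). As functions of (u, v):
  E = r_u · r_u = 64*u^2 + 1,
  F = r_u · r_v = 48*u*v,
  G = r_v · r_v = 36*v^2 + 1.
Evaluating at (u, v) = (1, -3/2): E = 65, F = -72, G = 82.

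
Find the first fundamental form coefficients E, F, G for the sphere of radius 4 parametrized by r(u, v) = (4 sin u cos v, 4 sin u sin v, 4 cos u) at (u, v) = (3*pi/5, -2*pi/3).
E = 16;  F = 0;  G = 2*sqrt(5) + 10

Partials: r_u = (4*cos(u)*cos(v), 4*sin(v)*cos(u), -4*sin(u)), r_v = (-4*sin(u)*sin(v), 4*sin(u)*cos(v), 0). As functions of (u, v):
  E = r_u · r_u = 16,
  F = r_u · r_v = 0,
  G = r_v · r_v = 16*sin(u)^2.
Evaluating at (u, v) = (3*pi/5, -2*pi/3): E = 16, F = 0, G = 2*sqrt(5) + 10.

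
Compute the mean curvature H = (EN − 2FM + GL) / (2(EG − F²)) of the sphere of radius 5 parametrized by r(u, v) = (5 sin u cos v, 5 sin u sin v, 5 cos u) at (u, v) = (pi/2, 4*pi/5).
H = -1/5

With E = 25, F = 0, G = 25*sin(u)^2, L = -5*sin(u)/Abs(sin(u)), M = 0, N = -5*sin(u)^3/Abs(sin(u)), assemble
  H = (EN − 2FM + GL) / (2(EG − F²)) = -sin(u)/(5*Abs(sin(u))).
At (u, v) = (pi/2, 4*pi/5): H = -1/5.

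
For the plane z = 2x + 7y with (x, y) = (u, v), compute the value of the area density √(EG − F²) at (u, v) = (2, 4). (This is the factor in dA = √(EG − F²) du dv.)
√(EG − F²)|_{(2, 4)} = 3*sqrt(6)

E = 5, F = 14, G = 50, so EG − F² = 54. Taking the positive square root: √(EG − F²) = 3*sqrt(6). At (u, v) = (2, 4): 3*sqrt(6).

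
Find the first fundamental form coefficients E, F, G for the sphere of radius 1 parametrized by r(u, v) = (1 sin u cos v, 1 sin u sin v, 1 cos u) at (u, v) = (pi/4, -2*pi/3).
E = 1;  F = 0;  G = 1/2

Partials: r_u = (cos(u)*cos(v), sin(v)*cos(u), -sin(u)), r_v = (-sin(u)*sin(v), sin(u)*cos(v), 0). As functions of (u, v):
  E = r_u · r_u = 1,
  F = r_u · r_v = 0,
  G = r_v · r_v = sin(u)^2.
Evaluating at (u, v) = (pi/4, -2*pi/3): E = 1, F = 0, G = 1/2.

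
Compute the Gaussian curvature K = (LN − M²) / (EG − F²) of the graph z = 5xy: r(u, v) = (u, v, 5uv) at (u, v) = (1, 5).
K = -25/423801

Coefficients of the first fundamental form: E = 25*v^2 + 1, F = 25*u*v, G = 25*u^2 + 1.
Coefficients of the second fundamental form: L = 0, M = 5/sqrt(25*u^2 + 25*v^2 + 1), N = 0.
Assemble K = (LN − M²)/(EG − F²) = -25/(625*u^4 + 1250*u^2*v^2 + 50*u^2 + 625*v^4 + 50*v^2 + 1). At (u, v) = (1, 5): K = -25/423801.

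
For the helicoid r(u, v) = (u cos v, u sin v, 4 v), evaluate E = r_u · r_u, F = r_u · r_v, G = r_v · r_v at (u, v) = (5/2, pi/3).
E = 1;  F = 0;  G = 89/4

Partials: r_u = (cos(v), sin(v), 0), r_v = (-u*sin(v), u*cos(v), 4). As functions of (u, v):
  E = r_u · r_u = 1,
  F = r_u · r_v = 0,
  G = r_v · r_v = u^2 + 16.
Evaluating at (u, v) = (5/2, pi/3): E = 1, F = 0, G = 89/4.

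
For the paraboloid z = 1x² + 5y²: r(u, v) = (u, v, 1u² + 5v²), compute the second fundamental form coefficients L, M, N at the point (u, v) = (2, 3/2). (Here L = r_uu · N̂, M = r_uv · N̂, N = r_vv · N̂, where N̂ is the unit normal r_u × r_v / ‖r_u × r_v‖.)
L = sqrt(2)/11;  M = 0;  N = 5*sqrt(2)/11

Compute the unit normal N̂(u, v) = (-2*u/sqrt(4*u^2 + 100*v^2 + 1), -10*v/sqrt(4*u^2 + 100*v^2 + 1), 1/sqrt(4*u^2 + 100*v^2 + 1)), and the second partials r_uu, r_uv, r_vv. Take dot products:
  L(u, v) = r_uu · N̂ = 2/sqrt(4*u^2 + 100*v^2 + 1),
  M(u, v) = r_uv · N̂ = 0,
  N(u, v) = r_vv · N̂ = 10/sqrt(4*u^2 + 100*v^2 + 1).
Evaluating at (u, v) = (2, 3/2):
  L = sqrt(2)/11, M = 0, N = 5*sqrt(2)/11.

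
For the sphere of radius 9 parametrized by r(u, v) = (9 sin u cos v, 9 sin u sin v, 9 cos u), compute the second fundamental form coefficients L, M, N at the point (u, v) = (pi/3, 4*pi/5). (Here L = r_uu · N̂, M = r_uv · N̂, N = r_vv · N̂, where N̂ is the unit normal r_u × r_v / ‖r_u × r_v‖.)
L = -9;  M = 0;  N = -27/4

Compute the unit normal N̂(u, v) = (sin(u)^2*cos(v)/Abs(sin(u)), sin(u)^2*sin(v)/Abs(sin(u)), sin(2*u)/(2*Abs(sin(u)))), and the second partials r_uu, r_uv, r_vv. Take dot products:
  L(u, v) = r_uu · N̂ = -9*sin(u)/Abs(sin(u)),
  M(u, v) = r_uv · N̂ = 0,
  N(u, v) = r_vv · N̂ = -9*sin(u)^3/Abs(sin(u)).
Evaluating at (u, v) = (pi/3, 4*pi/5):
  L = -9, M = 0, N = -27/4.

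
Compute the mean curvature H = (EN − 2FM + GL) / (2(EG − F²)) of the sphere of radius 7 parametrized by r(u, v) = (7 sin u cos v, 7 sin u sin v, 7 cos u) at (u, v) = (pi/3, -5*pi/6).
H = -1/7

With E = 49, F = 0, G = 49*sin(u)^2, L = -7*sin(u)/Abs(sin(u)), M = 0, N = -7*sin(u)^3/Abs(sin(u)), assemble
  H = (EN − 2FM + GL) / (2(EG − F²)) = -sin(u)/(7*Abs(sin(u))).
At (u, v) = (pi/3, -5*pi/6): H = -1/7.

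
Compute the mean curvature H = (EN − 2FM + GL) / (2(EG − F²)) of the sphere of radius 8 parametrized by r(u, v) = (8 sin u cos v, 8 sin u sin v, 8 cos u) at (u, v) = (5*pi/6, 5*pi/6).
H = -1/8

With E = 64, F = 0, G = 64*sin(u)^2, L = -8*sin(u)/Abs(sin(u)), M = 0, N = -8*sin(u)^3/Abs(sin(u)), assemble
  H = (EN − 2FM + GL) / (2(EG − F²)) = -sin(u)/(8*Abs(sin(u))).
At (u, v) = (5*pi/6, 5*pi/6): H = -1/8.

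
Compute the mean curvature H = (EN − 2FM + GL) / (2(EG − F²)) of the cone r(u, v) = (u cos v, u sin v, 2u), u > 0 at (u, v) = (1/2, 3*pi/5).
H = 2*sqrt(5)/5

With E = 5, F = 0, G = u^2, L = 0, M = 0, N = 2*sqrt(5)*u^2/(5*Abs(u)), assemble
  H = (EN − 2FM + GL) / (2(EG − F²)) = sqrt(5)/(5*Abs(u)).
At (u, v) = (1/2, 3*pi/5): H = 2*sqrt(5)/5.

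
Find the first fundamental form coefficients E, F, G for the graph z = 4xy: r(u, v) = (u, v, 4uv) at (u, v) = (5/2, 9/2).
E = 325;  F = 180;  G = 101

Partials: r_u = (1, 0, 4*v), r_v = (0, 1, 4*u). As functions of (u, v):
  E = r_u · r_u = 16*v^2 + 1,
  F = r_u · r_v = 16*u*v,
  G = r_v · r_v = 16*u^2 + 1.
Evaluating at (u, v) = (5/2, 9/2): E = 325, F = 180, G = 101.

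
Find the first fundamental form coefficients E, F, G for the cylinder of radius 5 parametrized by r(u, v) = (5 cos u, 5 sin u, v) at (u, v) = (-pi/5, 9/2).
E = 25;  F = 0;  G = 1

Partials: r_u = (-5*sin(u), 5*cos(u), 0), r_v = (0, 0, 1). As functions of (u, v):
  E = r_u · r_u = 25,
  F = r_u · r_v = 0,
  G = r_v · r_v = 1.
Evaluating at (u, v) = (-pi/5, 9/2): E = 25, F = 0, G = 1.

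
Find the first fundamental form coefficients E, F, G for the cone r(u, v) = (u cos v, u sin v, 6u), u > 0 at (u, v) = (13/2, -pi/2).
E = 37;  F = 0;  G = 169/4

Partials: r_u = (cos(v), sin(v), 6), r_v = (-u*sin(v), u*cos(v), 0). As functions of (u, v):
  E = r_u · r_u = 37,
  F = r_u · r_v = 0,
  G = r_v · r_v = u^2.
Evaluating at (u, v) = (13/2, -pi/2): E = 37, F = 0, G = 169/4.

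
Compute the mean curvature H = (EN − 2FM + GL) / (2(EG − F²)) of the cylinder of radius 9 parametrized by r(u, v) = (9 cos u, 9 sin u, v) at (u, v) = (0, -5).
H = -1/18

With E = 81, F = 0, G = 1, L = -9, M = 0, N = 0, assemble
  H = (EN − 2FM + GL) / (2(EG − F²)) = -1/18.
At (u, v) = (0, -5): H = -1/18.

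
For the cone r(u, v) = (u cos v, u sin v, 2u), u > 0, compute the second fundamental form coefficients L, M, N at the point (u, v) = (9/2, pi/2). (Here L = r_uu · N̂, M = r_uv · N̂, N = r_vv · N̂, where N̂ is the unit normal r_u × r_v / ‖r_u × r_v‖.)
L = 0;  M = 0;  N = 9*sqrt(5)/5

Compute the unit normal N̂(u, v) = (-2*sqrt(5)*u*cos(v)/(5*Abs(u)), -2*sqrt(5)*u*sin(v)/(5*Abs(u)), sqrt(5)*u/(5*Abs(u))), and the second partials r_uu, r_uv, r_vv. Take dot products:
  L(u, v) = r_uu · N̂ = 0,
  M(u, v) = r_uv · N̂ = 0,
  N(u, v) = r_vv · N̂ = 2*sqrt(5)*u^2/(5*Abs(u)).
Evaluating at (u, v) = (9/2, pi/2):
  L = 0, M = 0, N = 9*sqrt(5)/5.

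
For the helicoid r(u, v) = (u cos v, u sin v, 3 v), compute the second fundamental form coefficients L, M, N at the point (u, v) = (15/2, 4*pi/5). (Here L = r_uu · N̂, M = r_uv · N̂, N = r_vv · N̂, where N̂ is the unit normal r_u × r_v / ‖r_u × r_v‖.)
L = 0;  M = -2*sqrt(29)/29;  N = 0

Compute the unit normal N̂(u, v) = (3*sin(v)/sqrt(u^2 + 9), -3*cos(v)/sqrt(u^2 + 9), u/sqrt(u^2 + 9)), and the second partials r_uu, r_uv, r_vv. Take dot products:
  L(u, v) = r_uu · N̂ = 0,
  M(u, v) = r_uv · N̂ = -3/sqrt(u^2 + 9),
  N(u, v) = r_vv · N̂ = 0.
Evaluating at (u, v) = (15/2, 4*pi/5):
  L = 0, M = -2*sqrt(29)/29, N = 0.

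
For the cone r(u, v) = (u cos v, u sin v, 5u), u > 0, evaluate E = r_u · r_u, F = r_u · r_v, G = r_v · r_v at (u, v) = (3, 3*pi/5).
E = 26;  F = 0;  G = 9

Partials: r_u = (cos(v), sin(v), 5), r_v = (-u*sin(v), u*cos(v), 0). As functions of (u, v):
  E = r_u · r_u = 26,
  F = r_u · r_v = 0,
  G = r_v · r_v = u^2.
Evaluating at (u, v) = (3, 3*pi/5): E = 26, F = 0, G = 9.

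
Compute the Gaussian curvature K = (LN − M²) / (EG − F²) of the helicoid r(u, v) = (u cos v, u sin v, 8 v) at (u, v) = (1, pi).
K = -64/4225

Coefficients of the first fundamental form: E = 1, F = 0, G = u^2 + 64.
Coefficients of the second fundamental form: L = 0, M = -8/sqrt(u^2 + 64), N = 0.
Assemble K = (LN − M²)/(EG − F²) = -64/(u^2 + 64)^2. At (u, v) = (1, pi): K = -64/4225.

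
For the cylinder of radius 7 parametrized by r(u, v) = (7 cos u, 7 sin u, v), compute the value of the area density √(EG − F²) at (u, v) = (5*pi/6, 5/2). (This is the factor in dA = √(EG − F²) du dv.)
√(EG − F²)|_{(5*pi/6, 5/2)} = 7

E = 49, F = 0, G = 1, so EG − F² = 49. Taking the positive square root: √(EG − F²) = 7. At (u, v) = (5*pi/6, 5/2): 7.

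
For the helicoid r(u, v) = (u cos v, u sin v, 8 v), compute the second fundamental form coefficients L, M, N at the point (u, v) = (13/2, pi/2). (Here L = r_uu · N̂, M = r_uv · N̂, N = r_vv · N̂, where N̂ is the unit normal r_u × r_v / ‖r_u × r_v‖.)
L = 0;  M = -16*sqrt(17)/85;  N = 0

Compute the unit normal N̂(u, v) = (8*sin(v)/sqrt(u^2 + 64), -8*cos(v)/sqrt(u^2 + 64), u/sqrt(u^2 + 64)), and the second partials r_uu, r_uv, r_vv. Take dot products:
  L(u, v) = r_uu · N̂ = 0,
  M(u, v) = r_uv · N̂ = -8/sqrt(u^2 + 64),
  N(u, v) = r_vv · N̂ = 0.
Evaluating at (u, v) = (13/2, pi/2):
  L = 0, M = -16*sqrt(17)/85, N = 0.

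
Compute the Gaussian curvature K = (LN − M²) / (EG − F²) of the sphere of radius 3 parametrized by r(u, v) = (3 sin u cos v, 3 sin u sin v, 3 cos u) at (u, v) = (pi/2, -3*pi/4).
K = 1/9

Coefficients of the first fundamental form: E = 9, F = 0, G = 9*sin(u)^2.
Coefficients of the second fundamental form: L = -3*sin(u)/Abs(sin(u)), M = 0, N = -3*sin(u)^3/Abs(sin(u)).
Assemble K = (LN − M²)/(EG − F²) = 1/9. At (u, v) = (pi/2, -3*pi/4): K = 1/9.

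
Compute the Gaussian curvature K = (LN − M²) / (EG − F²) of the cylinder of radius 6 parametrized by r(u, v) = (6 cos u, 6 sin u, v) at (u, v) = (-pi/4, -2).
K = 0

Coefficients of the first fundamental form: E = 36, F = 0, G = 1.
Coefficients of the second fundamental form: L = -6, M = 0, N = 0.
Assemble K = (LN − M²)/(EG − F²) = 0. At (u, v) = (-pi/4, -2): K = 0.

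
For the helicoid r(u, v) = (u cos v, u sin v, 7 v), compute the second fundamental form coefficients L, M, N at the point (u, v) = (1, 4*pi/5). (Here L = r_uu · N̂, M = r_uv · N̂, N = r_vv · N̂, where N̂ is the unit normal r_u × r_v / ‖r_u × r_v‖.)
L = 0;  M = -7*sqrt(2)/10;  N = 0

Compute the unit normal N̂(u, v) = (7*sin(v)/sqrt(u^2 + 49), -7*cos(v)/sqrt(u^2 + 49), u/sqrt(u^2 + 49)), and the second partials r_uu, r_uv, r_vv. Take dot products:
  L(u, v) = r_uu · N̂ = 0,
  M(u, v) = r_uv · N̂ = -7/sqrt(u^2 + 49),
  N(u, v) = r_vv · N̂ = 0.
Evaluating at (u, v) = (1, 4*pi/5):
  L = 0, M = -7*sqrt(2)/10, N = 0.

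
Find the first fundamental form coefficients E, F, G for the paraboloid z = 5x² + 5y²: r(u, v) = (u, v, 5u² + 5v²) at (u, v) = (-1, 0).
E = 101;  F = 0;  G = 1

Partials: r_u = (1, 0, 10*u), r_v = (0, 1, 10*v). As functions of (u, v):
  E = r_u · r_u = 100*u^2 + 1,
  F = r_u · r_v = 100*u*v,
  G = r_v · r_v = 100*v^2 + 1.
Evaluating at (u, v) = (-1, 0): E = 101, F = 0, G = 1.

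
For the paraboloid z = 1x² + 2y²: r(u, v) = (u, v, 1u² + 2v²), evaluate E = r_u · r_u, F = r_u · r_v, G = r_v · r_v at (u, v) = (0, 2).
E = 1;  F = 0;  G = 65

Partials: r_u = (1, 0, 2*u), r_v = (0, 1, 4*v). As functions of (u, v):
  E = r_u · r_u = 4*u^2 + 1,
  F = r_u · r_v = 8*u*v,
  G = r_v · r_v = 16*v^2 + 1.
Evaluating at (u, v) = (0, 2): E = 1, F = 0, G = 65.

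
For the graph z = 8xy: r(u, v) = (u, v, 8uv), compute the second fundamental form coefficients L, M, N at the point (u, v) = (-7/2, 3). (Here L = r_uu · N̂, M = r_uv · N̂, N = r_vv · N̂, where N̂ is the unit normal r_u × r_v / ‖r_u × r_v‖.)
L = 0;  M = 8*sqrt(1361)/1361;  N = 0

Compute the unit normal N̂(u, v) = (-8*v/sqrt(64*u^2 + 64*v^2 + 1), -8*u/sqrt(64*u^2 + 64*v^2 + 1), 1/sqrt(64*u^2 + 64*v^2 + 1)), and the second partials r_uu, r_uv, r_vv. Take dot products:
  L(u, v) = r_uu · N̂ = 0,
  M(u, v) = r_uv · N̂ = 8/sqrt(64*u^2 + 64*v^2 + 1),
  N(u, v) = r_vv · N̂ = 0.
Evaluating at (u, v) = (-7/2, 3):
  L = 0, M = 8*sqrt(1361)/1361, N = 0.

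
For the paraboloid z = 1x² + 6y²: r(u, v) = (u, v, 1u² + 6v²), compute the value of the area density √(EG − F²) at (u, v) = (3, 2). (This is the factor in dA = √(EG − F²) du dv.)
√(EG − F²)|_{(3, 2)} = sqrt(613)

E = 4*u^2 + 1, F = 24*u*v, G = 144*v^2 + 1, so EG − F² = 4*u^2 + 144*v^2 + 1. Taking the positive square root: √(EG − F²) = sqrt(4*u^2 + 144*v^2 + 1). At (u, v) = (3, 2): sqrt(613).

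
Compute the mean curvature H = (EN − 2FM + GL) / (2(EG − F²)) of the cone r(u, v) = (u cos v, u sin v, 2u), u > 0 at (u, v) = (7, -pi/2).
H = sqrt(5)/35

With E = 5, F = 0, G = u^2, L = 0, M = 0, N = 2*sqrt(5)*u^2/(5*Abs(u)), assemble
  H = (EN − 2FM + GL) / (2(EG − F²)) = sqrt(5)/(5*Abs(u)).
At (u, v) = (7, -pi/2): H = sqrt(5)/35.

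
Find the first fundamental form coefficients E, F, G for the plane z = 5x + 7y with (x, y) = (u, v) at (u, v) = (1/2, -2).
E = 26;  F = 35;  G = 50

Partials: r_u = (1, 0, 5), r_v = (0, 1, 7). As functions of (u, v):
  E = r_u · r_u = 26,
  F = r_u · r_v = 35,
  G = r_v · r_v = 50.
Evaluating at (u, v) = (1/2, -2): E = 26, F = 35, G = 50.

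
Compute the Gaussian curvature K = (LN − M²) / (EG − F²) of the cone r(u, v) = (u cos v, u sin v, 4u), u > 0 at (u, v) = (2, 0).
K = 0

Coefficients of the first fundamental form: E = 17, F = 0, G = u^2.
Coefficients of the second fundamental form: L = 0, M = 0, N = 4*sqrt(17)*u^2/(17*Abs(u)).
Assemble K = (LN − M²)/(EG − F²) = 0. At (u, v) = (2, 0): K = 0.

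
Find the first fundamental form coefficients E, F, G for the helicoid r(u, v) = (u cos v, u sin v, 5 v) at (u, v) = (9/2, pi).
E = 1;  F = 0;  G = 181/4

Partials: r_u = (cos(v), sin(v), 0), r_v = (-u*sin(v), u*cos(v), 5). As functions of (u, v):
  E = r_u · r_u = 1,
  F = r_u · r_v = 0,
  G = r_v · r_v = u^2 + 25.
Evaluating at (u, v) = (9/2, pi): E = 1, F = 0, G = 181/4.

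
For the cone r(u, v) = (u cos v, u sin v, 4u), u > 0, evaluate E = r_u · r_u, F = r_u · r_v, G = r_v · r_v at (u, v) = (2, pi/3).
E = 17;  F = 0;  G = 4

Partials: r_u = (cos(v), sin(v), 4), r_v = (-u*sin(v), u*cos(v), 0). As functions of (u, v):
  E = r_u · r_u = 17,
  F = r_u · r_v = 0,
  G = r_v · r_v = u^2.
Evaluating at (u, v) = (2, pi/3): E = 17, F = 0, G = 4.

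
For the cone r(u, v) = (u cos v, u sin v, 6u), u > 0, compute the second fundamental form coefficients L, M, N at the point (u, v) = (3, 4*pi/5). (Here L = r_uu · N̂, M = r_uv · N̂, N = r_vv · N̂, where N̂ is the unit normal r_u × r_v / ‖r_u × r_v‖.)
L = 0;  M = 0;  N = 18*sqrt(37)/37

Compute the unit normal N̂(u, v) = (-6*sqrt(37)*u*cos(v)/(37*Abs(u)), -6*sqrt(37)*u*sin(v)/(37*Abs(u)), sqrt(37)*u/(37*Abs(u))), and the second partials r_uu, r_uv, r_vv. Take dot products:
  L(u, v) = r_uu · N̂ = 0,
  M(u, v) = r_uv · N̂ = 0,
  N(u, v) = r_vv · N̂ = 6*sqrt(37)*u^2/(37*Abs(u)).
Evaluating at (u, v) = (3, 4*pi/5):
  L = 0, M = 0, N = 18*sqrt(37)/37.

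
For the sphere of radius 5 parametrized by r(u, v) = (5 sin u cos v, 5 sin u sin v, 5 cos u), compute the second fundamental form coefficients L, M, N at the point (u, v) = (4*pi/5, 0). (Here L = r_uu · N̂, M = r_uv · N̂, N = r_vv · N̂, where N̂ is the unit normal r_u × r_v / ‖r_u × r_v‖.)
L = -5;  M = 0;  N = -25/8 + 5*sqrt(5)/8

Compute the unit normal N̂(u, v) = (sin(u)^2*cos(v)/Abs(sin(u)), sin(u)^2*sin(v)/Abs(sin(u)), sin(2*u)/(2*Abs(sin(u)))), and the second partials r_uu, r_uv, r_vv. Take dot products:
  L(u, v) = r_uu · N̂ = -5*sin(u)/Abs(sin(u)),
  M(u, v) = r_uv · N̂ = 0,
  N(u, v) = r_vv · N̂ = -5*sin(u)^3/Abs(sin(u)).
Evaluating at (u, v) = (4*pi/5, 0):
  L = -5, M = 0, N = -25/8 + 5*sqrt(5)/8.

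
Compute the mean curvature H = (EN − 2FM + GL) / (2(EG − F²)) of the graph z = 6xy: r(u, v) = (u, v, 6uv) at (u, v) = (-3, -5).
H = -648/8575

With E = 36*v^2 + 1, F = 36*u*v, G = 36*u^2 + 1, L = 0, M = 6/sqrt(36*u^2 + 36*v^2 + 1), N = 0, assemble
  H = (EN − 2FM + GL) / (2(EG − F²)) = -216*u*v/(36*u^2 + 36*v^2 + 1)^(3/2).
At (u, v) = (-3, -5): H = -648/8575.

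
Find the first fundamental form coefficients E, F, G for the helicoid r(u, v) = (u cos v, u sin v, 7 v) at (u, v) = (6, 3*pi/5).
E = 1;  F = 0;  G = 85

Partials: r_u = (cos(v), sin(v), 0), r_v = (-u*sin(v), u*cos(v), 7). As functions of (u, v):
  E = r_u · r_u = 1,
  F = r_u · r_v = 0,
  G = r_v · r_v = u^2 + 49.
Evaluating at (u, v) = (6, 3*pi/5): E = 1, F = 0, G = 85.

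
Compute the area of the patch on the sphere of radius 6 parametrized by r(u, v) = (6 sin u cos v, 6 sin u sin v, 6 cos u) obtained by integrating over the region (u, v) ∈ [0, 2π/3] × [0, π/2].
Area = 27*pi

Area = ∫∫ √(EG − F²) du dv with √(EG − F²) = 36*Abs(sin(u)). Integrating over [0, 2π/3] × [0, π/2] gives 27*pi.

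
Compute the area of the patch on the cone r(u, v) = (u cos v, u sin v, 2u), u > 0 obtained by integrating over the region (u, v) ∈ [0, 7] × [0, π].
Area = 49*sqrt(5)*pi/2

Area = ∫∫ √(EG − F²) du dv with √(EG − F²) = sqrt(5)*Abs(u). Integrating over [0, 7] × [0, π] gives 49*sqrt(5)*pi/2.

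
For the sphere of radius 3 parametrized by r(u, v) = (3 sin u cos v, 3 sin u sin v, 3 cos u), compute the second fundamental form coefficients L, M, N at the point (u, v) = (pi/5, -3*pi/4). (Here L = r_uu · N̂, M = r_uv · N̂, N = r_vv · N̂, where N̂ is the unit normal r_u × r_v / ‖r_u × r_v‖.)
L = -3;  M = 0;  N = -15/8 + 3*sqrt(5)/8

Compute the unit normal N̂(u, v) = (sin(u)^2*cos(v)/Abs(sin(u)), sin(u)^2*sin(v)/Abs(sin(u)), sin(2*u)/(2*Abs(sin(u)))), and the second partials r_uu, r_uv, r_vv. Take dot products:
  L(u, v) = r_uu · N̂ = -3*sin(u)/Abs(sin(u)),
  M(u, v) = r_uv · N̂ = 0,
  N(u, v) = r_vv · N̂ = -3*sin(u)^3/Abs(sin(u)).
Evaluating at (u, v) = (pi/5, -3*pi/4):
  L = -3, M = 0, N = -15/8 + 3*sqrt(5)/8.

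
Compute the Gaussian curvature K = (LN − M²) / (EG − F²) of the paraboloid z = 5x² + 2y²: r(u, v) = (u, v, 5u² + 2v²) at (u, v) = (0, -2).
K = 8/845

Coefficients of the first fundamental form: E = 100*u^2 + 1, F = 40*u*v, G = 16*v^2 + 1.
Coefficients of the second fundamental form: L = 10/sqrt(100*u^2 + 16*v^2 + 1), M = 0, N = 4/sqrt(100*u^2 + 16*v^2 + 1).
Assemble K = (LN − M²)/(EG − F²) = 40/(10000*u^4 + 3200*u^2*v^2 + 200*u^2 + 256*v^4 + 32*v^2 + 1). At (u, v) = (0, -2): K = 8/845.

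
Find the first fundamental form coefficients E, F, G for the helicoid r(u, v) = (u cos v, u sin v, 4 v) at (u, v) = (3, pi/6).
E = 1;  F = 0;  G = 25

Partials: r_u = (cos(v), sin(v), 0), r_v = (-u*sin(v), u*cos(v), 4). As functions of (u, v):
  E = r_u · r_u = 1,
  F = r_u · r_v = 0,
  G = r_v · r_v = u^2 + 16.
Evaluating at (u, v) = (3, pi/6): E = 1, F = 0, G = 25.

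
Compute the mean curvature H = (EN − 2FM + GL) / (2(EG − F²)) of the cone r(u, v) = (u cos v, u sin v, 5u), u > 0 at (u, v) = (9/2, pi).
H = 5*sqrt(26)/234

With E = 26, F = 0, G = u^2, L = 0, M = 0, N = 5*sqrt(26)*u^2/(26*Abs(u)), assemble
  H = (EN − 2FM + GL) / (2(EG − F²)) = 5*sqrt(26)/(52*Abs(u)).
At (u, v) = (9/2, pi): H = 5*sqrt(26)/234.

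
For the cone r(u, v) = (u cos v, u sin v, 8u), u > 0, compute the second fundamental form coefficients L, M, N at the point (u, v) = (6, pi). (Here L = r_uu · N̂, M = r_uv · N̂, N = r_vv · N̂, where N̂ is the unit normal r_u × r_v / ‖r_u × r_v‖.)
L = 0;  M = 0;  N = 48*sqrt(65)/65

Compute the unit normal N̂(u, v) = (-8*sqrt(65)*u*cos(v)/(65*Abs(u)), -8*sqrt(65)*u*sin(v)/(65*Abs(u)), sqrt(65)*u/(65*Abs(u))), and the second partials r_uu, r_uv, r_vv. Take dot products:
  L(u, v) = r_uu · N̂ = 0,
  M(u, v) = r_uv · N̂ = 0,
  N(u, v) = r_vv · N̂ = 8*sqrt(65)*u^2/(65*Abs(u)).
Evaluating at (u, v) = (6, pi):
  L = 0, M = 0, N = 48*sqrt(65)/65.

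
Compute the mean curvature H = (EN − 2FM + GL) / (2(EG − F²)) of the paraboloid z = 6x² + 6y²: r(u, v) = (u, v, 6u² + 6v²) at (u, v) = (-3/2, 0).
H = 1956*sqrt(13)/21125

With E = 144*u^2 + 1, F = 144*u*v, G = 144*v^2 + 1, L = 12/sqrt(144*u^2 + 144*v^2 + 1), M = 0, N = 12/sqrt(144*u^2 + 144*v^2 + 1), assemble
  H = (EN − 2FM + GL) / (2(EG − F²)) = 12*(72*u^2 + 72*v^2 + 1)/(144*u^2 + 144*v^2 + 1)^(3/2).
At (u, v) = (-3/2, 0): H = 1956*sqrt(13)/21125.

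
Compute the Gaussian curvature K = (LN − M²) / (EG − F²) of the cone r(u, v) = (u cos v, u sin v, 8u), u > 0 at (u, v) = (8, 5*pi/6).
K = 0

Coefficients of the first fundamental form: E = 65, F = 0, G = u^2.
Coefficients of the second fundamental form: L = 0, M = 0, N = 8*sqrt(65)*u^2/(65*Abs(u)).
Assemble K = (LN − M²)/(EG − F²) = 0. At (u, v) = (8, 5*pi/6): K = 0.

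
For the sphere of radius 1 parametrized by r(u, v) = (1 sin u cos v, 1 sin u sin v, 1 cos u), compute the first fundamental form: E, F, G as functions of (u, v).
E = 1;  F = 0;  G = sin(u)^2

Compute partials: r_u = (cos(u)*cos(v), sin(v)*cos(u), -sin(u)), r_v = (-sin(u)*sin(v), sin(u)*cos(v), 0). Then
  E = r_u · r_u = 1,
  F = r_u · r_v = 0,
  G = r_v · r_v = sin(u)^2.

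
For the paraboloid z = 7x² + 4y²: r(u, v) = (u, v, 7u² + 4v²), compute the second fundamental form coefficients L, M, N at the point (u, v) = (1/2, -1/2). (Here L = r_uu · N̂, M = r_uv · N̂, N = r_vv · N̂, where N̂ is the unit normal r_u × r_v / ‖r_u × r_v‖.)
L = 7*sqrt(66)/33;  M = 0;  N = 4*sqrt(66)/33

Compute the unit normal N̂(u, v) = (-14*u/sqrt(196*u^2 + 64*v^2 + 1), -8*v/sqrt(196*u^2 + 64*v^2 + 1), 1/sqrt(196*u^2 + 64*v^2 + 1)), and the second partials r_uu, r_uv, r_vv. Take dot products:
  L(u, v) = r_uu · N̂ = 14/sqrt(196*u^2 + 64*v^2 + 1),
  M(u, v) = r_uv · N̂ = 0,
  N(u, v) = r_vv · N̂ = 8/sqrt(196*u^2 + 64*v^2 + 1).
Evaluating at (u, v) = (1/2, -1/2):
  L = 7*sqrt(66)/33, M = 0, N = 4*sqrt(66)/33.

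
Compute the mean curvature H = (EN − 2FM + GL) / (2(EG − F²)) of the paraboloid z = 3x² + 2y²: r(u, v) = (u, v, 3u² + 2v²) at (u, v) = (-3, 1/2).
H = 95*sqrt(329)/15463

With E = 36*u^2 + 1, F = 24*u*v, G = 16*v^2 + 1, L = 6/sqrt(36*u^2 + 16*v^2 + 1), M = 0, N = 4/sqrt(36*u^2 + 16*v^2 + 1), assemble
  H = (EN − 2FM + GL) / (2(EG − F²)) = (72*u^2 + 48*v^2 + 5)/(36*u^2 + 16*v^2 + 1)^(3/2).
At (u, v) = (-3, 1/2): H = 95*sqrt(329)/15463.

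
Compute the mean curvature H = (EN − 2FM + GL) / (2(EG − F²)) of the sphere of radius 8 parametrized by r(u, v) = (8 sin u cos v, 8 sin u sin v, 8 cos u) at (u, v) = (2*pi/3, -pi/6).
H = -1/8

With E = 64, F = 0, G = 64*sin(u)^2, L = -8*sin(u)/Abs(sin(u)), M = 0, N = -8*sin(u)^3/Abs(sin(u)), assemble
  H = (EN − 2FM + GL) / (2(EG − F²)) = -sin(u)/(8*Abs(sin(u))).
At (u, v) = (2*pi/3, -pi/6): H = -1/8.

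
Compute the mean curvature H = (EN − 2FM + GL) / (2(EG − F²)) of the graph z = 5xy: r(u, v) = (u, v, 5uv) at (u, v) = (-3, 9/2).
H = 13500*sqrt(2929)/8579041

With E = 25*v^2 + 1, F = 25*u*v, G = 25*u^2 + 1, L = 0, M = 5/sqrt(25*u^2 + 25*v^2 + 1), N = 0, assemble
  H = (EN − 2FM + GL) / (2(EG − F²)) = -125*u*v/(25*u^2 + 25*v^2 + 1)^(3/2).
At (u, v) = (-3, 9/2): H = 13500*sqrt(2929)/8579041.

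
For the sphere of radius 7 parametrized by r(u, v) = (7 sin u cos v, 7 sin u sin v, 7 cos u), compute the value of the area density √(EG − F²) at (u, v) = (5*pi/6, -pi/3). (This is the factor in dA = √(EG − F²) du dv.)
√(EG − F²)|_{(5*pi/6, -pi/3)} = 49/2

E = 49, F = 0, G = 49*sin(u)^2, so EG − F² = 2401*sin(u)^2. Taking the positive square root: √(EG − F²) = 49*Abs(sin(u)). At (u, v) = (5*pi/6, -pi/3): 49/2.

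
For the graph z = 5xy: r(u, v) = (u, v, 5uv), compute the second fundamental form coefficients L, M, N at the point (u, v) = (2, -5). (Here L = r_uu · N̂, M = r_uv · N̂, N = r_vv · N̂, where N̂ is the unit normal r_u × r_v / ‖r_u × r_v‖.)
L = 0;  M = 5*sqrt(6)/66;  N = 0

Compute the unit normal N̂(u, v) = (-5*v/sqrt(25*u^2 + 25*v^2 + 1), -5*u/sqrt(25*u^2 + 25*v^2 + 1), 1/sqrt(25*u^2 + 25*v^2 + 1)), and the second partials r_uu, r_uv, r_vv. Take dot products:
  L(u, v) = r_uu · N̂ = 0,
  M(u, v) = r_uv · N̂ = 5/sqrt(25*u^2 + 25*v^2 + 1),
  N(u, v) = r_vv · N̂ = 0.
Evaluating at (u, v) = (2, -5):
  L = 0, M = 5*sqrt(6)/66, N = 0.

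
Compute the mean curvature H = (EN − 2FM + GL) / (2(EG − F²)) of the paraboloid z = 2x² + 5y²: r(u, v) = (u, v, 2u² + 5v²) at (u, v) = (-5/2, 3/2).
H = 957*sqrt(326)/106276

With E = 16*u^2 + 1, F = 40*u*v, G = 100*v^2 + 1, L = 4/sqrt(16*u^2 + 100*v^2 + 1), M = 0, N = 10/sqrt(16*u^2 + 100*v^2 + 1), assemble
  H = (EN − 2FM + GL) / (2(EG − F²)) = (80*u^2 + 200*v^2 + 7)/(16*u^2 + 100*v^2 + 1)^(3/2).
At (u, v) = (-5/2, 3/2): H = 957*sqrt(326)/106276.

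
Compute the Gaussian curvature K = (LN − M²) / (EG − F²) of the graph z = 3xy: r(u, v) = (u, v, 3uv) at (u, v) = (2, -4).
K = -9/32761

Coefficients of the first fundamental form: E = 9*v^2 + 1, F = 9*u*v, G = 9*u^2 + 1.
Coefficients of the second fundamental form: L = 0, M = 3/sqrt(9*u^2 + 9*v^2 + 1), N = 0.
Assemble K = (LN − M²)/(EG − F²) = -9/(81*u^4 + 162*u^2*v^2 + 18*u^2 + 81*v^4 + 18*v^2 + 1). At (u, v) = (2, -4): K = -9/32761.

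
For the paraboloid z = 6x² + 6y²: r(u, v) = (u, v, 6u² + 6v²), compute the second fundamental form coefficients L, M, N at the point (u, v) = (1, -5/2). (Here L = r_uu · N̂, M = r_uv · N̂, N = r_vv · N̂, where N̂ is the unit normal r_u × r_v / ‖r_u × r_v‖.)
L = 12*sqrt(1045)/1045;  M = 0;  N = 12*sqrt(1045)/1045

Compute the unit normal N̂(u, v) = (-12*u/sqrt(144*u^2 + 144*v^2 + 1), -12*v/sqrt(144*u^2 + 144*v^2 + 1), 1/sqrt(144*u^2 + 144*v^2 + 1)), and the second partials r_uu, r_uv, r_vv. Take dot products:
  L(u, v) = r_uu · N̂ = 12/sqrt(144*u^2 + 144*v^2 + 1),
  M(u, v) = r_uv · N̂ = 0,
  N(u, v) = r_vv · N̂ = 12/sqrt(144*u^2 + 144*v^2 + 1).
Evaluating at (u, v) = (1, -5/2):
  L = 12*sqrt(1045)/1045, M = 0, N = 12*sqrt(1045)/1045.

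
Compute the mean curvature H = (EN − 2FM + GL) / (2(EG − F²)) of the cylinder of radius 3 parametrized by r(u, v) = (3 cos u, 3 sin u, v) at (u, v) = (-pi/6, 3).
H = -1/6

With E = 9, F = 0, G = 1, L = -3, M = 0, N = 0, assemble
  H = (EN − 2FM + GL) / (2(EG − F²)) = -1/6.
At (u, v) = (-pi/6, 3): H = -1/6.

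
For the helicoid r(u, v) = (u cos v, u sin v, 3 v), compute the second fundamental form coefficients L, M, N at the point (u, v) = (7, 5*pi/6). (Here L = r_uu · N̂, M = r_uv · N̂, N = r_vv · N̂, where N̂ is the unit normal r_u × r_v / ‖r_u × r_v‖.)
L = 0;  M = -3*sqrt(58)/58;  N = 0

Compute the unit normal N̂(u, v) = (3*sin(v)/sqrt(u^2 + 9), -3*cos(v)/sqrt(u^2 + 9), u/sqrt(u^2 + 9)), and the second partials r_uu, r_uv, r_vv. Take dot products:
  L(u, v) = r_uu · N̂ = 0,
  M(u, v) = r_uv · N̂ = -3/sqrt(u^2 + 9),
  N(u, v) = r_vv · N̂ = 0.
Evaluating at (u, v) = (7, 5*pi/6):
  L = 0, M = -3*sqrt(58)/58, N = 0.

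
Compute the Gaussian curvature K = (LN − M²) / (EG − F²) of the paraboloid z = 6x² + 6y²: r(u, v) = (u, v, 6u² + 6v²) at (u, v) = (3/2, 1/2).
K = 144/130321

Coefficients of the first fundamental form: E = 144*u^2 + 1, F = 144*u*v, G = 144*v^2 + 1.
Coefficients of the second fundamental form: L = 12/sqrt(144*u^2 + 144*v^2 + 1), M = 0, N = 12/sqrt(144*u^2 + 144*v^2 + 1).
Assemble K = (LN − M²)/(EG − F²) = 144/(20736*u^4 + 41472*u^2*v^2 + 288*u^2 + 20736*v^4 + 288*v^2 + 1). At (u, v) = (3/2, 1/2): K = 144/130321.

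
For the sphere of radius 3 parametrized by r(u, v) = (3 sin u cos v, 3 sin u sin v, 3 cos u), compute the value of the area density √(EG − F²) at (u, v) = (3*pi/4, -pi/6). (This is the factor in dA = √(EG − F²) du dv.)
√(EG − F²)|_{(3*pi/4, -pi/6)} = 9*sqrt(2)/2

E = 9, F = 0, G = 9*sin(u)^2, so EG − F² = 81*sin(u)^2. Taking the positive square root: √(EG − F²) = 9*Abs(sin(u)). At (u, v) = (3*pi/4, -pi/6): 9*sqrt(2)/2.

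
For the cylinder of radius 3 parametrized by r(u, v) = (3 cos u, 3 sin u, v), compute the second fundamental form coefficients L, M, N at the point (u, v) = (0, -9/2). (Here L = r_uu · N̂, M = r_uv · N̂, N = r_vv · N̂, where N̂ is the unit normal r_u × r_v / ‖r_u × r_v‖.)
L = -3;  M = 0;  N = 0

Compute the unit normal N̂(u, v) = (cos(u), sin(u), 0), and the second partials r_uu, r_uv, r_vv. Take dot products:
  L(u, v) = r_uu · N̂ = -3,
  M(u, v) = r_uv · N̂ = 0,
  N(u, v) = r_vv · N̂ = 0.
Evaluating at (u, v) = (0, -9/2):
  L = -3, M = 0, N = 0.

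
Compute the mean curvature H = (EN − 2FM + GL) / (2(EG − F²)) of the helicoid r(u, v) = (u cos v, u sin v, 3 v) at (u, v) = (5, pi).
H = 0

With E = 1, F = 0, G = u^2 + 9, L = 0, M = -3/sqrt(u^2 + 9), N = 0, assemble
  H = (EN − 2FM + GL) / (2(EG − F²)) = 0.
At (u, v) = (5, pi): H = 0.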